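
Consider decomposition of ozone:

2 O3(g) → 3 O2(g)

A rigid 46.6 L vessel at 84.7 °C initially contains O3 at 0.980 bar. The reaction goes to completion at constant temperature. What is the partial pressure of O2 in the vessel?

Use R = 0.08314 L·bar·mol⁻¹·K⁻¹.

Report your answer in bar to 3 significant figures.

1.47 bar

n(O3)₀ = PV/RT = (0.980 × 46.6) / (0.08314 × 357.85) = 1.535 mol
n(O2) = (3/2) × 1.535 = 2.302 mol
P(O2) = nRT/V = 2.302 × 0.08314 × 357.85 / 46.6 = 1.470 bar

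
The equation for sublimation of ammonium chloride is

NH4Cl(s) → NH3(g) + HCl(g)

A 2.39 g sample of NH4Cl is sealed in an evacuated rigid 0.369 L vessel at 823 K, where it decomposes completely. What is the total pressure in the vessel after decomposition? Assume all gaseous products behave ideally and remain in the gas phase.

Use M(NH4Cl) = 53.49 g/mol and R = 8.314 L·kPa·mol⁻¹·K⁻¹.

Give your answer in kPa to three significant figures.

n(NH4Cl) = 2.39 / 53.49 = 0.04468 mol
n(gas produced) = (2/1) × 0.04468 = 0.08936 mol
P = nRT/V = 0.08936 × 8.314 × 823 / 0.369 = 1657 kPa

1660 kPa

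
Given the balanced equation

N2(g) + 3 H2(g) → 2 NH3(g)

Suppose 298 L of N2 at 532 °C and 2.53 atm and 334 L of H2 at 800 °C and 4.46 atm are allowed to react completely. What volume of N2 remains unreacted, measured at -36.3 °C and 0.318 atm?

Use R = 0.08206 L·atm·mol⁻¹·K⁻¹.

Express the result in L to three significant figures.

n(N2) = PV/RT = (2.53 × 298) / (0.08206 × 805.15) = 11.41 mol
n(H2) = PV/RT = (4.46 × 334) / (0.08206 × 1073.15) = 16.92 mol
For 11.41 mol N2, stoichiometry requires (3/1) × 11.41 = 34.23 mol H2; 16.92 mol is available, so H2 is limiting.
n(N2) consumed = (1/3) × 16.92 = 5.640 mol; remaining = 11.41 − 5.640 = 5.770 mol
V(N2) = nRT/P = 5.770 × 0.08206 × 236.85 / 0.318 = 352.7 L

353 L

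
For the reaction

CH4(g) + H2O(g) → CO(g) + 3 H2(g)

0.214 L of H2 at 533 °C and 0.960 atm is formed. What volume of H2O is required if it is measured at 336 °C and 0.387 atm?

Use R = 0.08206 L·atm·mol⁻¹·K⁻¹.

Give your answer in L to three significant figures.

n(H2) = PV/RT = (0.960 × 0.214) / (0.08206 × 806.15) = 0.003106 mol
n(H2O) = (1/3) × 0.003106 = 0.001035 mol
V = nRT/P = 0.001035 × 0.08206 × 609.15 / 0.387 = 0.1337 L

0.134 L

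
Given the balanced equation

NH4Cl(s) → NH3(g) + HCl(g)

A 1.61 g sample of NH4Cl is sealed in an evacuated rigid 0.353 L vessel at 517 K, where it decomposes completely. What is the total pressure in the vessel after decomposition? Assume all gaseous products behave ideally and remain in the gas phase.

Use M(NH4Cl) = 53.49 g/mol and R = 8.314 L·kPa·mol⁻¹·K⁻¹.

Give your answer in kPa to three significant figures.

n(NH4Cl) = 1.61 / 53.49 = 0.03010 mol
n(gas produced) = (2/1) × 0.03010 = 0.06020 mol
P = nRT/V = 0.06020 × 8.314 × 517 / 0.353 = 733.0 kPa

733 kPa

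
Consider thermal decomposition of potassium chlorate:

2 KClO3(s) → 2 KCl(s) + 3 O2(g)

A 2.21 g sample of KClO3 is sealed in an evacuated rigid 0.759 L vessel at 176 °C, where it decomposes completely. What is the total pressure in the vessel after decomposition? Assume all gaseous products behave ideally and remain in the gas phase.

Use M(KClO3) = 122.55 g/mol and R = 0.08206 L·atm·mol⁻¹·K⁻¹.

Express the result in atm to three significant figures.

n(KClO3) = 2.21 / 122.55 = 0.01803 mol
n(gas produced) = (3/2) × 0.01803 = 0.02704 mol
P = nRT/V = 0.02704 × 0.08206 × 449.15 / 0.759 = 1.313 atm

1.31 atm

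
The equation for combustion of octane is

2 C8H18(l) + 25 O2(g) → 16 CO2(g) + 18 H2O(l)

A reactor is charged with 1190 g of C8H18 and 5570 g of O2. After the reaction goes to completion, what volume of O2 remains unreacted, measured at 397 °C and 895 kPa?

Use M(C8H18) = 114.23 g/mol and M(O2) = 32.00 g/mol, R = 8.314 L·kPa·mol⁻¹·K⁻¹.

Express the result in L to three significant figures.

273 L

n(C8H18) = 1190 / 114.23 = 10.42 mol
n(O2) = 5570 / 32.00 = 174.1 mol
For 10.42 mol C8H18, stoichiometry requires (25/2) × 10.42 = 130.2 mol O2; 174.1 mol is available, so C8H18 is limiting.
n(O2) consumed = (25/2) × 10.42 = 130.2 mol; remaining = 174.1 − 130.2 = 43.90 mol
V(O2) = nRT/P = 43.90 × 8.314 × 670.15 / 895 = 273.3 L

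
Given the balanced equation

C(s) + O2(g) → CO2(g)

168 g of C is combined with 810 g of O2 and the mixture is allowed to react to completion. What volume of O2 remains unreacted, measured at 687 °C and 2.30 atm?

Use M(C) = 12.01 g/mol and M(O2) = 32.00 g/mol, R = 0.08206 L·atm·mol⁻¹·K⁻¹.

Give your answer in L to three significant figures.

388 L

n(C) = 168 / 12.01 = 13.99 mol
n(O2) = 810 / 32.00 = 25.31 mol
For 13.99 mol C, stoichiometry requires (1/1) × 13.99 = 13.99 mol O2; 25.31 mol is available, so C is limiting.
n(O2) consumed = (1/1) × 13.99 = 13.99 mol; remaining = 25.31 − 13.99 = 11.32 mol
V(O2) = nRT/P = 11.32 × 0.08206 × 960.15 / 2.30 = 387.8 L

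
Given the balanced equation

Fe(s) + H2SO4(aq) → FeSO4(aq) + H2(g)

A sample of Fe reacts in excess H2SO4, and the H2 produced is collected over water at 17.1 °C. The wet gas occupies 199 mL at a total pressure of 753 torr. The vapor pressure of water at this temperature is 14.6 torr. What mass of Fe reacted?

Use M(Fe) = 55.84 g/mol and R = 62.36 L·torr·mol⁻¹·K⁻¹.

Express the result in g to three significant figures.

P(H2) = 753 − 14.6 = 738.4 torr
n(H2) = PV/RT = (738.4 × 0.1990) / (62.36 × 290.25) = 0.008118 mol
n(Fe) = (1/1) × 0.008118 = 0.008118 mol
m(Fe) = 0.008118 × 55.84 = 0.4533 g

0.453 g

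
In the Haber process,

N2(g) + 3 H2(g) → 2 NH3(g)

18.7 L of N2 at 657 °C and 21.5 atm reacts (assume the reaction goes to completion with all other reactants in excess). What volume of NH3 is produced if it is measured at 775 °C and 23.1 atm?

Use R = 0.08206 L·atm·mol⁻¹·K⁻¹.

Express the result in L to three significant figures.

39.2 L

n(N2) = PV/RT = (21.5 × 18.7) / (0.08206 × 930.15) = 5.267 mol
n(NH3) = (2/1) × 5.267 = 10.53 mol
V = nRT/P = 10.53 × 0.08206 × 1048.15 / 23.1 = 39.21 L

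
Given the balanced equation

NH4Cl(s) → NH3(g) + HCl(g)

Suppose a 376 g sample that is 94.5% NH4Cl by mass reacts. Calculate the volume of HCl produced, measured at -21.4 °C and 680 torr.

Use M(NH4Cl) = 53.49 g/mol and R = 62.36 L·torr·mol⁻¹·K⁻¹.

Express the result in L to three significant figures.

mass of NH4Cl = 376 × 94.5/100 = 355.3 g
n(NH4Cl) = 355.3 / 53.49 = 6.642 mol
n(HCl) = (1/1) × 6.642 = 6.642 mol
V = nRT/P = 6.642 × 62.36 × 251.75 / 680 = 153.3 L

153 L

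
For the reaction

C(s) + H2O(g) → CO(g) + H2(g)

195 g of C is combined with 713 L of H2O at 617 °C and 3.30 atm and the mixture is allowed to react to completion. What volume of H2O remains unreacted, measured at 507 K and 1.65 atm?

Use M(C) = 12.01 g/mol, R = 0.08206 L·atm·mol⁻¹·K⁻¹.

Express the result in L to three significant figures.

n(C) = 195 / 12.01 = 16.24 mol
n(H2O) = PV/RT = (3.30 × 713) / (0.08206 × 890.15) = 32.21 mol
For 16.24 mol C, stoichiometry requires (1/1) × 16.24 = 16.24 mol H2O; 32.21 mol is available, so C is limiting.
n(H2O) consumed = (1/1) × 16.24 = 16.24 mol; remaining = 32.21 − 16.24 = 15.97 mol
V(H2O) = nRT/P = 15.97 × 0.08206 × 507 / 1.65 = 402.7 L

403 L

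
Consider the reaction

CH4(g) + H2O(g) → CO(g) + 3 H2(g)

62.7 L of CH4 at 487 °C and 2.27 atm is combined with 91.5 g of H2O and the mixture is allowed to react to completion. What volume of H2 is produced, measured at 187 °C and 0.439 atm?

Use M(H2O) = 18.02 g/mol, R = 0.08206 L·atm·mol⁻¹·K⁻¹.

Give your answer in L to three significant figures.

n(CH4) = PV/RT = (2.27 × 62.7) / (0.08206 × 760.15) = 2.282 mol
n(H2O) = 91.5 / 18.02 = 5.078 mol
For 2.282 mol CH4, stoichiometry requires (1/1) × 2.282 = 2.282 mol H2O; 5.078 mol is available, so CH4 is limiting.
n(H2) = (3/1) × 2.282 = 6.846 mol
V(H2) = nRT/P = 6.846 × 0.08206 × 460.15 / 0.439 = 588.8 L

589 L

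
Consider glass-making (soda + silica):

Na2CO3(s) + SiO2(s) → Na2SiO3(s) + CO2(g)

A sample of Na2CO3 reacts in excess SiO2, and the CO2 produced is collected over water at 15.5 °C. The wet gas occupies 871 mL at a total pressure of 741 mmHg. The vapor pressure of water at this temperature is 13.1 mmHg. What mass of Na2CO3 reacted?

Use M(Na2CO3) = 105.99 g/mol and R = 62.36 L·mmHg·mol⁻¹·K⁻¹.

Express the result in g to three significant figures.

3.73 g

P(CO2) = 741 − 13.1 = 727.9 mmHg
n(CO2) = PV/RT = (727.9 × 0.8710) / (62.36 × 288.65) = 0.03522 mol
n(Na2CO3) = (1/1) × 0.03522 = 0.03522 mol
m(Na2CO3) = 0.03522 × 105.99 = 3.733 g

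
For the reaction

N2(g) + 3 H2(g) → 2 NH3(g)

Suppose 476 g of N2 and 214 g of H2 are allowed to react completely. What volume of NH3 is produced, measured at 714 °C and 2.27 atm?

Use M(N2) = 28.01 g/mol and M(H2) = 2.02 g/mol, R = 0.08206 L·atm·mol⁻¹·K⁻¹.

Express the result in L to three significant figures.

1210 L

n(N2) = 476 / 28.01 = 16.99 mol
n(H2) = 214 / 2.02 = 105.9 mol
For 16.99 mol N2, stoichiometry requires (3/1) × 16.99 = 50.97 mol H2; 105.9 mol is available, so N2 is limiting.
n(NH3) = (2/1) × 16.99 = 33.98 mol
V(NH3) = nRT/P = 33.98 × 0.08206 × 987.15 / 2.27 = 1213 L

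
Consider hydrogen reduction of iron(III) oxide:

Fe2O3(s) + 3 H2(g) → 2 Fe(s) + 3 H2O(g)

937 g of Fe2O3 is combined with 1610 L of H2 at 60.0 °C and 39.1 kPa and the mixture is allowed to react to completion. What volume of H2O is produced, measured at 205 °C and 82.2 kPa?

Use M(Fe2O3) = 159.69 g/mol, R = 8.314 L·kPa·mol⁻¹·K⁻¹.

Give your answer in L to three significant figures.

851 L

n(Fe2O3) = 937 / 159.69 = 5.868 mol
n(H2) = PV/RT = (39.1 × 1610) / (8.314 × 333.15) = 22.73 mol
For 5.868 mol Fe2O3, stoichiometry requires (3/1) × 5.868 = 17.60 mol H2; 22.73 mol is available, so Fe2O3 is limiting.
n(H2O) = (3/1) × 5.868 = 17.60 mol
V(H2O) = nRT/P = 17.60 × 8.314 × 478.15 / 82.2 = 851.2 L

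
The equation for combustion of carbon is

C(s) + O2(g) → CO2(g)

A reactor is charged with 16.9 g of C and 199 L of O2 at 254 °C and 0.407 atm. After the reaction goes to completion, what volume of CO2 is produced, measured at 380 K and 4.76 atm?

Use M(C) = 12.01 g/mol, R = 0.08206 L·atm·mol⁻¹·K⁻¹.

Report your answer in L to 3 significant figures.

n(C) = 16.9 / 12.01 = 1.407 mol
n(O2) = PV/RT = (0.407 × 199) / (0.08206 × 527.15) = 1.872 mol
For 1.407 mol C, stoichiometry requires (1/1) × 1.407 = 1.407 mol O2; 1.872 mol is available, so C is limiting.
n(CO2) = (1/1) × 1.407 = 1.407 mol
V(CO2) = nRT/P = 1.407 × 0.08206 × 380 / 4.76 = 9.217 L

9.22 L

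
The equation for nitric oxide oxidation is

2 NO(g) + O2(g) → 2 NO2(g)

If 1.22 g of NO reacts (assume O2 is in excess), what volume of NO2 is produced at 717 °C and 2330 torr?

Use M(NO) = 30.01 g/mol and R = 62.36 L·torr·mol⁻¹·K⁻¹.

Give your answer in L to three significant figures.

n(NO) = 1.220 / 30.01 = 0.04065 mol
n(NO2) = (2/2) × 0.04065 = 0.04065 mol
V = nRT/P = 0.04065 × 62.36 × 990.15 / 2330 = 1.077 L

1.08 L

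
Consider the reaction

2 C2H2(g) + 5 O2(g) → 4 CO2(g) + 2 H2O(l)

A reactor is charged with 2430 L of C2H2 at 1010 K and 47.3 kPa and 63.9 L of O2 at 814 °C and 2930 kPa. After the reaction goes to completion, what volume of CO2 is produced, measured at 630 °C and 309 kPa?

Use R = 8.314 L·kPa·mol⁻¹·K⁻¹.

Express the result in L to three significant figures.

403 L

n(C2H2) = PV/RT = (47.3 × 2430) / (8.314 × 1010) = 13.69 mol
n(O2) = PV/RT = (2930 × 63.9) / (8.314 × 1087.15) = 20.71 mol
For 13.69 mol C2H2, stoichiometry requires (5/2) × 13.69 = 34.23 mol O2; 20.71 mol is available, so O2 is limiting.
n(CO2) = (4/5) × 20.71 = 16.57 mol
V(CO2) = nRT/P = 16.57 × 8.314 × 903.15 / 309 = 402.7 L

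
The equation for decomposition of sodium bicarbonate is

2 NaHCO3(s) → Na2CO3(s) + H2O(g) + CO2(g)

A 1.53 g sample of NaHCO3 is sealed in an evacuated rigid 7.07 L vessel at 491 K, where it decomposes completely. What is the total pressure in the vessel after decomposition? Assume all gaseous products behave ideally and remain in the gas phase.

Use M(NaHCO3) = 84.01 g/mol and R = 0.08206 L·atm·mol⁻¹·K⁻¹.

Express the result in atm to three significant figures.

0.104 atm

n(NaHCO3) = 1.53 / 84.01 = 0.01821 mol
n(gas produced) = (2/2) × 0.01821 = 0.01821 mol
P = nRT/V = 0.01821 × 0.08206 × 491 / 7.07 = 0.1038 atm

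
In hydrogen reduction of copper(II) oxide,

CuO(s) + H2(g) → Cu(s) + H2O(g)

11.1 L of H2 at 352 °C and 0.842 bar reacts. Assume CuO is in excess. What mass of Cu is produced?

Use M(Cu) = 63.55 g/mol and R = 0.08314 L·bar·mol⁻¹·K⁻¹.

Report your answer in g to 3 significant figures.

n(H2) = PV/RT = (0.842 × 11.1) / (0.08314 × 625.15) = 0.1798 mol
n(Cu) = (1/1) × 0.1798 = 0.1798 mol
m(Cu) = 0.1798 × 63.55 = 11.43 g

11.4 g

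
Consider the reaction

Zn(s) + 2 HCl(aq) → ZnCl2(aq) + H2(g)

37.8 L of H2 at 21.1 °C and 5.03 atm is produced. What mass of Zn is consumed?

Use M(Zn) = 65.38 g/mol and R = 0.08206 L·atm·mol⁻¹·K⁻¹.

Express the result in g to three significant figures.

515 g

n(H2) = PV/RT = (5.03 × 37.8) / (0.08206 × 294.25) = 7.874 mol
n(Zn) = (1/1) × 7.874 = 7.874 mol
m(Zn) = 7.874 × 65.38 = 514.8 g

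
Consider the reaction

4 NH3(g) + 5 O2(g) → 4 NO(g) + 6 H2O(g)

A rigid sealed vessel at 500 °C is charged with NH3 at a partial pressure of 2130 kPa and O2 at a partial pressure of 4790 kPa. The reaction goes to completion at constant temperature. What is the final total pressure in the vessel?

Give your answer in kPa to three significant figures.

Because the vessel is rigid and T is held at 500 °C, work the stoichiometry in partial pressures (P_i = n_iRT/V).
P(O2) required for 2130 kPa of NH3 = (5/4) × 2130 = 2662 kPa; available 4790 kPa, so NH3 is limiting.
P(O2) remaining = 4790 − (5/4) × 2130 = 2128 kPa
P(gaseous products) = (4+6)/4 × 2130 = 5325 kPa
P_total at 500 °C = 2128 + 5325 = 7453 kPa

7450 kPa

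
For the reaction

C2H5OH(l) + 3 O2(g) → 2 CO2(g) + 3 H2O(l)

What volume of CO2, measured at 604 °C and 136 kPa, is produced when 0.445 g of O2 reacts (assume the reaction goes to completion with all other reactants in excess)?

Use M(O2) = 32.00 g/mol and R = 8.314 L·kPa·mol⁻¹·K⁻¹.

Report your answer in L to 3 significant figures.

0.497 L

n(O2) = 0.4450 / 32.00 = 0.01391 mol
n(CO2) = (2/3) × 0.01391 = 0.009273 mol
V = nRT/P = 0.009273 × 8.314 × 877.15 / 136 = 0.4972 L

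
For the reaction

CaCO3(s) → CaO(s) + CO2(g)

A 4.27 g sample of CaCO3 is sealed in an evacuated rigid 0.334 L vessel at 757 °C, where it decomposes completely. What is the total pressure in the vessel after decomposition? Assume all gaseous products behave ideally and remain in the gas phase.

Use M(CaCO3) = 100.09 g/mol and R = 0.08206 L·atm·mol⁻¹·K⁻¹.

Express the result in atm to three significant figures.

n(CaCO3) = 4.27 / 100.09 = 0.04266 mol
n(gas produced) = (1/1) × 0.04266 = 0.04266 mol
P = nRT/V = 0.04266 × 0.08206 × 1030.15 / 0.334 = 10.80 atm

10.8 atm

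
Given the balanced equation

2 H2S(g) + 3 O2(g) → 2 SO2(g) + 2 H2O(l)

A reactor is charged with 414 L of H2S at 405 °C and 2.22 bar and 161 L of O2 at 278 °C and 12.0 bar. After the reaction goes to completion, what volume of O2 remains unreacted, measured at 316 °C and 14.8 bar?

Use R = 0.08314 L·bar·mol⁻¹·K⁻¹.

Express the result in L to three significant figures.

58.6 L

n(H2S) = PV/RT = (2.22 × 414) / (0.08314 × 678.15) = 16.30 mol
n(O2) = PV/RT = (12.0 × 161) / (0.08314 × 551.15) = 42.16 mol
For 16.30 mol H2S, stoichiometry requires (3/2) × 16.30 = 24.45 mol O2; 42.16 mol is available, so H2S is limiting.
n(O2) consumed = (3/2) × 16.30 = 24.45 mol; remaining = 42.16 − 24.45 = 17.71 mol
V(O2) = nRT/P = 17.71 × 0.08314 × 589.15 / 14.8 = 58.61 L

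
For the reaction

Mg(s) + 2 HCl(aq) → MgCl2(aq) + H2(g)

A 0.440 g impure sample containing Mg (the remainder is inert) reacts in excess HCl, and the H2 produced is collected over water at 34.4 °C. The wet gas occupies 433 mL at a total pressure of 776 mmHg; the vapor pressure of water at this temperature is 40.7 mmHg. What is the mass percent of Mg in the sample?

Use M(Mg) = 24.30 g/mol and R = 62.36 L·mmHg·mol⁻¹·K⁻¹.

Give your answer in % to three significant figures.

91.7 %

P(H2) = 776 − 40.7 = 735.3 mmHg
n(H2) = PV/RT = (735.3 × 0.4330) / (62.36 × 307.55) = 0.01660 mol
n(Mg) = (1/1) × 0.01660 = 0.01660 mol
m(Mg) = 0.01660 × 24.30 = 0.4034 g
%Mg = 0.4034 / 0.440 × 100 = 91.68%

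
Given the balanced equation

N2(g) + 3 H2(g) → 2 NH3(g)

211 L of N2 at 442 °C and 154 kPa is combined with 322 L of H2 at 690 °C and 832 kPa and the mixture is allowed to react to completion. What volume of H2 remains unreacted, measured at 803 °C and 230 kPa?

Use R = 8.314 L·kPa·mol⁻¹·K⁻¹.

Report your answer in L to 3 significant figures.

n(N2) = PV/RT = (154 × 211) / (8.314 × 715.15) = 5.465 mol
n(H2) = PV/RT = (832 × 322) / (8.314 × 963.15) = 33.46 mol
For 5.465 mol N2, stoichiometry requires (3/1) × 5.465 = 16.39 mol H2; 33.46 mol is available, so N2 is limiting.
n(H2) consumed = (3/1) × 5.465 = 16.39 mol; remaining = 33.46 − 16.39 = 17.07 mol
V(H2) = nRT/P = 17.07 × 8.314 × 1076.15 / 230 = 664.0 L

664 L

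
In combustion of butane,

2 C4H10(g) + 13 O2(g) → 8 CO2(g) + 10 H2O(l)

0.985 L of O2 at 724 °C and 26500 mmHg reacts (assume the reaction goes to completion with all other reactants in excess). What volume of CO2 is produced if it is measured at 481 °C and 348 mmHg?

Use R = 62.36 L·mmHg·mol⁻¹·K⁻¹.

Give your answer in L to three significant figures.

n(O2) = PV/RT = (26500 × 0.985) / (62.36 × 997.15) = 0.4198 mol
n(CO2) = (8/13) × 0.4198 = 0.2583 mol
V = nRT/P = 0.2583 × 62.36 × 754.15 / 348 = 34.91 L

34.9 L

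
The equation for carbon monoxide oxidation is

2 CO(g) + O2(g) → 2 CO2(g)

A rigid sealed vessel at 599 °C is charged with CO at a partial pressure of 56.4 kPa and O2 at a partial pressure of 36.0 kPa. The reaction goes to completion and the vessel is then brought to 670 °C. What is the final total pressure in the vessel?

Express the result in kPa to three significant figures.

69.4 kPa

Because the vessel is rigid and T is held at 599 °C, work the stoichiometry in partial pressures (P_i = n_iRT/V).
P(O2) required for 56.4 kPa of CO = (1/2) × 56.4 = 28.20 kPa; available 36.0 kPa, so CO is limiting.
P(O2) remaining = 36.0 − (1/2) × 56.4 = 7.800 kPa
P(gaseous products) = (2)/2 × 56.4 = 56.40 kPa
P_total at 599 °C = 7.800 + 56.40 = 64.20 kPa
Scaling to 670 °C: P = 64.20 × 943.15/872.15 = 69.43 kPa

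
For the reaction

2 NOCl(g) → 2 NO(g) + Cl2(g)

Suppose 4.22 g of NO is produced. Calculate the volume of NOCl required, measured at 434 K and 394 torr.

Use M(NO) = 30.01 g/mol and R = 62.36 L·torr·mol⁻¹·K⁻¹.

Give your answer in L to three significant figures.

9.66 L

n(NO) = 4.220 / 30.01 = 0.1406 mol
n(NOCl) = (2/2) × 0.1406 = 0.1406 mol
V = nRT/P = 0.1406 × 62.36 × 434 / 394 = 9.658 L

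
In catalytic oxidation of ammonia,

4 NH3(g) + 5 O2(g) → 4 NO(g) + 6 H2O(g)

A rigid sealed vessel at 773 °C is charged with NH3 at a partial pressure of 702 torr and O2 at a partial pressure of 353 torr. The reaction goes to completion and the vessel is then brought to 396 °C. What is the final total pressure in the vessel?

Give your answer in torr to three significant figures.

720 torr

At constant V, partial pressures at 773 °C are proportional to moles, so apply stoichiometry directly to pressures.
P(O2) required for 702 torr of NH3 = (5/4) × 702 = 877.5 torr; available 353 torr, so O2 is limiting.
P(NH3) remaining = 702 − (4/5) × 353 = 419.6 torr
P(gaseous products) = (4+6)/5 × 353 = 706.0 torr
P_total at 773 °C = 419.6 + 706.0 = 1126 torr
Scaling to 396 °C: P = 1126 × 669.15/1046.15 = 720.2 torr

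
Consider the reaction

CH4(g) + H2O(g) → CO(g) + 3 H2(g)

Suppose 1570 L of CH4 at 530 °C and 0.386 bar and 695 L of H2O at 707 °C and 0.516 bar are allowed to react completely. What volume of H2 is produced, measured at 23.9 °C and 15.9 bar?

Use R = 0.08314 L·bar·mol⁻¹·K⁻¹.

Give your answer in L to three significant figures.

n(CH4) = PV/RT = (0.386 × 1570) / (0.08314 × 803.15) = 9.076 mol
n(H2O) = PV/RT = (0.516 × 695) / (0.08314 × 980.15) = 4.401 mol
For 9.076 mol CH4, stoichiometry requires (1/1) × 9.076 = 9.076 mol H2O; 4.401 mol is available, so H2O is limiting.
n(H2) = (3/1) × 4.401 = 13.20 mol
V(H2) = nRT/P = 13.20 × 0.08314 × 297.05 / 15.9 = 20.50 L

20.5 L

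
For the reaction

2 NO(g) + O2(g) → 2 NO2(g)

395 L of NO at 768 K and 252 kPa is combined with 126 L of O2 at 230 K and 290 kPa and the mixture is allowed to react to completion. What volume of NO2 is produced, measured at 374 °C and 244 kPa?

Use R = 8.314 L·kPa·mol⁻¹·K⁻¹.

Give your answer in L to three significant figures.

344 L

n(NO) = PV/RT = (252 × 395) / (8.314 × 768) = 15.59 mol
n(O2) = PV/RT = (290 × 126) / (8.314 × 230) = 19.11 mol
For 15.59 mol NO, stoichiometry requires (1/2) × 15.59 = 7.795 mol O2; 19.11 mol is available, so NO is limiting.
n(NO2) = (2/2) × 15.59 = 15.59 mol
V(NO2) = nRT/P = 15.59 × 8.314 × 647.15 / 244 = 343.8 L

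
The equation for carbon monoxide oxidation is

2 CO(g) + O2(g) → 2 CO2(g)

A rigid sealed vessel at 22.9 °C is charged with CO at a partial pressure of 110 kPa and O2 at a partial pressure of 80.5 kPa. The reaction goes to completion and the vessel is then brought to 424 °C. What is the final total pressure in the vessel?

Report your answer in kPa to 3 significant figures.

Because the vessel is rigid and T is held at 22.9 °C, work the stoichiometry in partial pressures (P_i = n_iRT/V).
P(O2) required for 110 kPa of CO = (1/2) × 110 = 55.00 kPa; available 80.5 kPa, so CO is limiting.
P(O2) remaining = 80.5 − (1/2) × 110 = 25.50 kPa
P(gaseous products) = (2)/2 × 110 = 110.0 kPa
P_total at 22.9 °C = 25.50 + 110.0 = 135.5 kPa
Scaling to 424 °C: P = 135.5 × 697.15/296.05 = 319.1 kPa

319 kPa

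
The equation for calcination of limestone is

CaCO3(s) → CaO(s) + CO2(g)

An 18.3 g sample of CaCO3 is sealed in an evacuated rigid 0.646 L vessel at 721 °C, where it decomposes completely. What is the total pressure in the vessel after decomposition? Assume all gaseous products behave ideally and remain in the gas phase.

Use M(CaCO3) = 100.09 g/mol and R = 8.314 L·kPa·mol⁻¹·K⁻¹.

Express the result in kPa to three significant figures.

n(CaCO3) = 18.3 / 100.09 = 0.1828 mol
n(gas produced) = (1/1) × 0.1828 = 0.1828 mol
P = nRT/V = 0.1828 × 8.314 × 994.15 / 0.646 = 2339 kPa

2340 kPa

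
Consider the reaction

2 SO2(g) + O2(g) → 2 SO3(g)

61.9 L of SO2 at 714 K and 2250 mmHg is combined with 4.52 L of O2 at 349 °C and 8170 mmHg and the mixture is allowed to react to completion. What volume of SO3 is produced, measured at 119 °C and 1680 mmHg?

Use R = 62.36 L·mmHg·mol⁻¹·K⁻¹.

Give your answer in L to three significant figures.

27.7 L

n(SO2) = PV/RT = (2250 × 61.9) / (62.36 × 714) = 3.128 mol
n(O2) = PV/RT = (8170 × 4.52) / (62.36 × 622.15) = 0.9518 mol
For 3.128 mol SO2, stoichiometry requires (1/2) × 3.128 = 1.564 mol O2; 0.9518 mol is available, so O2 is limiting.
n(SO3) = (2/1) × 0.9518 = 1.904 mol
V(SO3) = nRT/P = 1.904 × 62.36 × 392.15 / 1680 = 27.72 L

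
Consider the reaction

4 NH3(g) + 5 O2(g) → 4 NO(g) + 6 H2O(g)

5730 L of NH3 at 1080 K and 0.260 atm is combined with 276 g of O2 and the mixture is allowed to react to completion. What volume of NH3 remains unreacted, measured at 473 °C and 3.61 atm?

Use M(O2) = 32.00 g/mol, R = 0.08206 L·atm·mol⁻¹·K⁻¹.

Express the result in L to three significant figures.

n(NH3) = PV/RT = (0.260 × 5730) / (0.08206 × 1080) = 16.81 mol
n(O2) = 276 / 32.00 = 8.625 mol
For 16.81 mol NH3, stoichiometry requires (5/4) × 16.81 = 21.01 mol O2; 8.625 mol is available, so O2 is limiting.
n(NH3) consumed = (4/5) × 8.625 = 6.900 mol; remaining = 16.81 − 6.900 = 9.910 mol
V(NH3) = nRT/P = 9.910 × 0.08206 × 746.15 / 3.61 = 168.1 L

168 L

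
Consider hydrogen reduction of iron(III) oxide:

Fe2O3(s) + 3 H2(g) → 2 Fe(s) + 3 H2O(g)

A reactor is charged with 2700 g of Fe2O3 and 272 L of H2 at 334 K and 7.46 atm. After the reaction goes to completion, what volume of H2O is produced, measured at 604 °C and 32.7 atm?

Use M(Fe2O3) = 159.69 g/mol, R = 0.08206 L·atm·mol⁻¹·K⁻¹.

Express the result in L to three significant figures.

n(Fe2O3) = 2700 / 159.69 = 16.91 mol
n(H2) = PV/RT = (7.46 × 272) / (0.08206 × 334) = 74.03 mol
For 16.91 mol Fe2O3, stoichiometry requires (3/1) × 16.91 = 50.73 mol H2; 74.03 mol is available, so Fe2O3 is limiting.
n(H2O) = (3/1) × 16.91 = 50.73 mol
V(H2O) = nRT/P = 50.73 × 0.08206 × 877.15 / 32.7 = 111.7 L

112 L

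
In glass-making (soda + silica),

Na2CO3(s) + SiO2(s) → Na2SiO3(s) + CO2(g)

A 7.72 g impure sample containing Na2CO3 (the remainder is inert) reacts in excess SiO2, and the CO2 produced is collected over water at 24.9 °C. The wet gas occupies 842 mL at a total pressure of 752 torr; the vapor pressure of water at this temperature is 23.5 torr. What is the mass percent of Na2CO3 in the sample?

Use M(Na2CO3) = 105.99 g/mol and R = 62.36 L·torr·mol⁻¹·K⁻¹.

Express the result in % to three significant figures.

45.3 %

P(CO2) = 752 − 23.5 = 728.5 torr
n(CO2) = PV/RT = (728.5 × 0.8420) / (62.36 × 298.05) = 0.03300 mol
n(Na2CO3) = (1/1) × 0.03300 = 0.03300 mol
m(Na2CO3) = 0.03300 × 105.99 = 3.498 g
%Na2CO3 = 3.498 / 7.72 × 100 = 45.31%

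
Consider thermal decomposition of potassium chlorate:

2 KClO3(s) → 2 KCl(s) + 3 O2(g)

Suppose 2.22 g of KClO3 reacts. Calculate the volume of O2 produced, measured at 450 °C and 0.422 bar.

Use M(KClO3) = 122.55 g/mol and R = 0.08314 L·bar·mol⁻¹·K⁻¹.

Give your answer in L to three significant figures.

3.87 L

n(KClO3) = 2.220 / 122.55 = 0.01812 mol
n(O2) = (3/2) × 0.01812 = 0.02718 mol
V = nRT/P = 0.02718 × 0.08314 × 723.15 / 0.422 = 3.872 L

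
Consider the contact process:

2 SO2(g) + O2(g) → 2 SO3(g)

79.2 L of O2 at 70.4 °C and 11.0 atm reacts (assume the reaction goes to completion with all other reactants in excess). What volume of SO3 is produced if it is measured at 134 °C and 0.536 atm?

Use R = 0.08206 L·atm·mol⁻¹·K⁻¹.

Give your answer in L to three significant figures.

3850 L

n(O2) = PV/RT = (11.0 × 79.2) / (0.08206 × 343.55) = 30.90 mol
n(SO3) = (2/1) × 30.90 = 61.80 mol
V = nRT/P = 61.80 × 0.08206 × 407.15 / 0.536 = 3852 L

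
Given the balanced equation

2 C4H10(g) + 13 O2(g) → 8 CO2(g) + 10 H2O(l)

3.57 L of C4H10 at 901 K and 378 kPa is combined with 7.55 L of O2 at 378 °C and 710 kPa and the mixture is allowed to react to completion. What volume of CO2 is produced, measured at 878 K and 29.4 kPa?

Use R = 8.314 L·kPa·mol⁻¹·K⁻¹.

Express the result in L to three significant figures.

151 L

n(C4H10) = PV/RT = (378 × 3.57) / (8.314 × 901) = 0.1801 mol
n(O2) = PV/RT = (710 × 7.55) / (8.314 × 651.15) = 0.9902 mol
For 0.1801 mol C4H10, stoichiometry requires (13/2) × 0.1801 = 1.171 mol O2; 0.9902 mol is available, so O2 is limiting.
n(CO2) = (8/13) × 0.9902 = 0.6094 mol
V(CO2) = nRT/P = 0.6094 × 8.314 × 878 / 29.4 = 151.3 L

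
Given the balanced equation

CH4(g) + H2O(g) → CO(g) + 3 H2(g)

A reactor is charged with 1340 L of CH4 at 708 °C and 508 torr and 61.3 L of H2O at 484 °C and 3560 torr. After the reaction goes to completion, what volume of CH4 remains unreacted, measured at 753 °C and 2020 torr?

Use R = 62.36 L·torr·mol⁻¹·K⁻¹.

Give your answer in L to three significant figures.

206 L

n(CH4) = PV/RT = (508 × 1340) / (62.36 × 981.15) = 11.13 mol
n(H2O) = PV/RT = (3560 × 61.3) / (62.36 × 757.15) = 4.622 mol
For 11.13 mol CH4, stoichiometry requires (1/1) × 11.13 = 11.13 mol H2O; 4.622 mol is available, so H2O is limiting.
n(CH4) consumed = (1/1) × 4.622 = 4.622 mol; remaining = 11.13 − 4.622 = 6.508 mol
V(CH4) = nRT/P = 6.508 × 62.36 × 1026.15 / 2020 = 206.2 L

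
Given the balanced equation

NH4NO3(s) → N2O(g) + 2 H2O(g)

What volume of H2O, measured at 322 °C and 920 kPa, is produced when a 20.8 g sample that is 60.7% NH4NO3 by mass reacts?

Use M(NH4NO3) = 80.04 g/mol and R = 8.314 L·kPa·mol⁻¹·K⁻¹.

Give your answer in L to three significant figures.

1.70 L

mass of NH4NO3 = 20.8 × 60.7/100 = 12.63 g
n(NH4NO3) = 12.63 / 80.04 = 0.1578 mol
n(H2O) = (2/1) × 0.1578 = 0.3156 mol
V = nRT/P = 0.3156 × 8.314 × 595.15 / 920 = 1.697 L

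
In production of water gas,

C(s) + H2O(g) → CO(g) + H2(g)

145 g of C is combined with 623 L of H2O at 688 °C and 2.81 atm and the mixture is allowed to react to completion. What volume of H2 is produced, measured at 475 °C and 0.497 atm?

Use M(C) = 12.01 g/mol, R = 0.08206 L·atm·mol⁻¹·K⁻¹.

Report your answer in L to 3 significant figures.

n(C) = 145 / 12.01 = 12.07 mol
n(H2O) = PV/RT = (2.81 × 623) / (0.08206 × 961.15) = 22.20 mol
For 12.07 mol C, stoichiometry requires (1/1) × 12.07 = 12.07 mol H2O; 22.20 mol is available, so C is limiting.
n(H2) = (1/1) × 12.07 = 12.07 mol
V(H2) = nRT/P = 12.07 × 0.08206 × 748.15 / 0.497 = 1491 L

1490 L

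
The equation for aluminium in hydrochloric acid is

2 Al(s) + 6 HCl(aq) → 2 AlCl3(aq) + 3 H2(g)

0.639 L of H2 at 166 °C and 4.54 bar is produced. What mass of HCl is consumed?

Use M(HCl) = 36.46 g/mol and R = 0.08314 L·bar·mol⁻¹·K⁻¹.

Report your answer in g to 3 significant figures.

n(H2) = PV/RT = (4.54 × 0.639) / (0.08314 × 439.15) = 0.07946 mol
n(HCl) = (6/3) × 0.07946 = 0.1589 mol
m(HCl) = 0.1589 × 36.46 = 5.793 g

5.79 g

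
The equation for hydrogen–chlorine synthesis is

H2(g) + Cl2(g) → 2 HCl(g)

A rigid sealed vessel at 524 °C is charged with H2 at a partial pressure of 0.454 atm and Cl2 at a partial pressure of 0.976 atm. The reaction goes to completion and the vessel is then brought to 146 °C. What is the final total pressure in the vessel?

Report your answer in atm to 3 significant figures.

0.752 atm

With V and T fixed, P_i ∝ n_i, so the mole ratios apply directly to partial pressures at 524 °C.
P(Cl2) required for 0.454 atm of H2 = (1/1) × 0.454 = 0.4540 atm; available 0.976 atm, so H2 is limiting.
P(Cl2) remaining = 0.976 − (1/1) × 0.454 = 0.5220 atm
P(gaseous products) = (2)/1 × 0.454 = 0.9080 atm
P_total at 524 °C = 0.5220 + 0.9080 = 1.430 atm
Scaling to 146 °C: P = 1.430 × 419.15/797.15 = 0.7519 atm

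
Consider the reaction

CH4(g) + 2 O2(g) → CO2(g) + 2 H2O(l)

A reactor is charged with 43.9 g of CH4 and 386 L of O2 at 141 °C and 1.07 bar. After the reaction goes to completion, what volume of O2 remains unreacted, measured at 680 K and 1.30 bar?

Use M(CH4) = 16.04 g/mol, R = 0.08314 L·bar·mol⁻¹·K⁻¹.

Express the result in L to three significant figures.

n(CH4) = 43.9 / 16.04 = 2.737 mol
n(O2) = PV/RT = (1.07 × 386) / (0.08314 × 414.15) = 12.00 mol
For 2.737 mol CH4, stoichiometry requires (2/1) × 2.737 = 5.474 mol O2; 12.00 mol is available, so CH4 is limiting.
n(O2) consumed = (2/1) × 2.737 = 5.474 mol; remaining = 12.00 − 5.474 = 6.526 mol
V(O2) = nRT/P = 6.526 × 0.08314 × 680 / 1.30 = 283.8 L

284 L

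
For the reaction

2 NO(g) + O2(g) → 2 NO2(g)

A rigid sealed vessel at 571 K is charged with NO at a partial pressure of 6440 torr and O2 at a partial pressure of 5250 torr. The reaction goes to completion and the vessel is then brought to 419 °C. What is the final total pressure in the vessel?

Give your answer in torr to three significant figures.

With V and T fixed, P_i ∝ n_i, so the mole ratios apply directly to partial pressures at 571 K.
P(O2) required for 6440 torr of NO = (1/2) × 6440 = 3220 torr; available 5250 torr, so NO is limiting.
P(O2) remaining = 5250 − (1/2) × 6440 = 2030 torr
P(gaseous products) = (2)/2 × 6440 = 6440 torr
P_total at 571 K = 2030 + 6440 = 8470 torr
Scaling to 419 °C: P = 8470 × 692.15/571 = 10270 torr

10300 torr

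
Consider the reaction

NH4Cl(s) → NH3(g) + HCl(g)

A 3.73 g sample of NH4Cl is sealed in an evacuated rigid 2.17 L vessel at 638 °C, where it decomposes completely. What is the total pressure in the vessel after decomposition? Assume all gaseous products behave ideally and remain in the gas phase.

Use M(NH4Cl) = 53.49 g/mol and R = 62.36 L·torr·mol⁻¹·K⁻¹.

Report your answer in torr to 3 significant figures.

3650 torr

n(NH4Cl) = 3.73 / 53.49 = 0.06973 mol
n(gas produced) = (2/1) × 0.06973 = 0.1395 mol
P = nRT/V = 0.1395 × 62.36 × 911.15 / 2.17 = 3653 torr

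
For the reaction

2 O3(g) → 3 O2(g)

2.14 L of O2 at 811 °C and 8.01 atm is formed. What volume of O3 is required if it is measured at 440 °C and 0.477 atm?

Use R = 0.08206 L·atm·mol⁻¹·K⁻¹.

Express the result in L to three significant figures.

15.8 L

n(O2) = PV/RT = (8.01 × 2.14) / (0.08206 × 1084.15) = 0.1927 mol
n(O3) = (2/3) × 0.1927 = 0.1285 mol
V = nRT/P = 0.1285 × 0.08206 × 713.15 / 0.477 = 15.77 L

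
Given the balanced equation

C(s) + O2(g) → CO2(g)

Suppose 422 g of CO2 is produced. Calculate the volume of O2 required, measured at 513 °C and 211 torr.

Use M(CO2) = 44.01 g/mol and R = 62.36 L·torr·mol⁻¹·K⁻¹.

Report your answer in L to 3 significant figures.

n(CO2) = 422.0 / 44.01 = 9.589 mol
n(O2) = (1/1) × 9.589 = 9.589 mol
V = nRT/P = 9.589 × 62.36 × 786.15 / 211 = 2228 L

2230 L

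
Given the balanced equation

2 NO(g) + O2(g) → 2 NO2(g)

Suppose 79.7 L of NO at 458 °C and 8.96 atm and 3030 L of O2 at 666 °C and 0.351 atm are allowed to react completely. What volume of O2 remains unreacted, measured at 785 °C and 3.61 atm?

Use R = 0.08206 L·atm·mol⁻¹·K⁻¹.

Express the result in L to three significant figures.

n(NO) = PV/RT = (8.96 × 79.7) / (0.08206 × 731.15) = 11.90 mol
n(O2) = PV/RT = (0.351 × 3030) / (0.08206 × 939.15) = 13.80 mol
For 11.90 mol NO, stoichiometry requires (1/2) × 11.90 = 5.950 mol O2; 13.80 mol is available, so NO is limiting.
n(O2) consumed = (1/2) × 11.90 = 5.950 mol; remaining = 13.80 − 5.950 = 7.850 mol
V(O2) = nRT/P = 7.850 × 0.08206 × 1058.15 / 3.61 = 188.8 L

189 L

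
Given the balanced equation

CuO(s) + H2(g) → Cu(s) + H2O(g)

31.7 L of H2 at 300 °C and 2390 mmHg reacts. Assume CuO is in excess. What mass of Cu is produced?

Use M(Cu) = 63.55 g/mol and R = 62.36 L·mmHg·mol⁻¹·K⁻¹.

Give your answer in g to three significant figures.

135 g

n(H2) = PV/RT = (2390 × 31.7) / (62.36 × 573.15) = 2.120 mol
n(Cu) = (1/1) × 2.120 = 2.120 mol
m(Cu) = 2.120 × 63.55 = 134.7 g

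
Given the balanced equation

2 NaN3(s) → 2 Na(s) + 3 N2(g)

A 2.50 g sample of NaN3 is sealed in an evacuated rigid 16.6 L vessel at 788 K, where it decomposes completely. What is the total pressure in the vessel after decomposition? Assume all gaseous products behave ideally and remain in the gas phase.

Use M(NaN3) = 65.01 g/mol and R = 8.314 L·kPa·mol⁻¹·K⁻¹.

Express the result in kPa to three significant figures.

n(NaN3) = 2.50 / 65.01 = 0.03846 mol
n(gas produced) = (3/2) × 0.03846 = 0.05769 mol
P = nRT/V = 0.05769 × 8.314 × 788 / 16.6 = 22.77 kPa

22.8 kPa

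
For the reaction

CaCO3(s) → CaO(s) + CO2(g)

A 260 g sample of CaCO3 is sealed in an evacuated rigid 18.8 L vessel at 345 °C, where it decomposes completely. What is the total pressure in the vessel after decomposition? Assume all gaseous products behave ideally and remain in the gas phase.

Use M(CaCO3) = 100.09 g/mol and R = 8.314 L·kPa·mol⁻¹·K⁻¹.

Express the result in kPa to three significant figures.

710 kPa

n(CaCO3) = 260 / 100.09 = 2.598 mol
n(gas produced) = (1/1) × 2.598 = 2.598 mol
P = nRT/V = 2.598 × 8.314 × 618.15 / 18.8 = 710.2 kPa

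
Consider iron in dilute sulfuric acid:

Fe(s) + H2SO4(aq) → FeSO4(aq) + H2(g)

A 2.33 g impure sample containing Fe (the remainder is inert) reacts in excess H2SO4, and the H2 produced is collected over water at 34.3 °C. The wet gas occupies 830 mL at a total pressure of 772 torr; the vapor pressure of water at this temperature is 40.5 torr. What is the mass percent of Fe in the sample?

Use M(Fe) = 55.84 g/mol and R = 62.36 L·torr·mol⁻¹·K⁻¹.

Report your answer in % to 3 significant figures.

75.9 %

P(H2) = 772 − 40.5 = 731.5 torr
n(H2) = PV/RT = (731.5 × 0.8300) / (62.36 × 307.45) = 0.03167 mol
n(Fe) = (1/1) × 0.03167 = 0.03167 mol
m(Fe) = 0.03167 × 55.84 = 1.768 g
%Fe = 1.768 / 2.33 × 100 = 75.88%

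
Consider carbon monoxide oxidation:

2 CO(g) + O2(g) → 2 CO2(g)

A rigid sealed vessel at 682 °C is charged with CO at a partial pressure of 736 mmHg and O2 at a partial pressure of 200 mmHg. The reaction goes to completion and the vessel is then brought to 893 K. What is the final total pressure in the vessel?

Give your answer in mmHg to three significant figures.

At constant V, partial pressures at 682 °C are proportional to moles, so apply stoichiometry directly to pressures.
P(O2) required for 736 mmHg of CO = (1/2) × 736 = 368.0 mmHg; available 200 mmHg, so O2 is limiting.
P(CO) remaining = 736 − (2/1) × 200 = 336.0 mmHg
P(gaseous products) = (2)/1 × 200 = 400.0 mmHg
P_total at 682 °C = 336.0 + 400.0 = 736.0 mmHg
Scaling to 893 K: P = 736.0 × 893/955.15 = 688.1 mmHg

688 mmHg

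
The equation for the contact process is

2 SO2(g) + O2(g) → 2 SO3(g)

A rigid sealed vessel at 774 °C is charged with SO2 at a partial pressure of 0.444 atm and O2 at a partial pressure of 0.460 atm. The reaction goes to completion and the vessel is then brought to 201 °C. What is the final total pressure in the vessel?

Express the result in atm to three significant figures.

With V and T fixed, P_i ∝ n_i, so the mole ratios apply directly to partial pressures at 774 °C.
P(O2) required for 0.444 atm of SO2 = (1/2) × 0.444 = 0.2220 atm; available 0.460 atm, so SO2 is limiting.
P(O2) remaining = 0.460 − (1/2) × 0.444 = 0.2380 atm
P(gaseous products) = (2)/2 × 0.444 = 0.4440 atm
P_total at 774 °C = 0.2380 + 0.4440 = 0.6820 atm
Scaling to 201 °C: P = 0.6820 × 474.15/1047.15 = 0.3088 atm

0.309 atm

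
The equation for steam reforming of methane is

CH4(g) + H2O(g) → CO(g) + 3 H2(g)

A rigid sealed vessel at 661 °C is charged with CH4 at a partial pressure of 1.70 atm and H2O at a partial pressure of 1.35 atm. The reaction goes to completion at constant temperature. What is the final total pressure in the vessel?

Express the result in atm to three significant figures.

5.75 atm

At constant V, partial pressures at 661 °C are proportional to moles, so apply stoichiometry directly to pressures.
P(H2O) required for 1.70 atm of CH4 = (1/1) × 1.70 = 1.700 atm; available 1.35 atm, so H2O is limiting.
P(CH4) remaining = 1.70 − (1/1) × 1.35 = 0.3500 atm
P(gaseous products) = (1+3)/1 × 1.35 = 5.400 atm
P_total at 661 °C = 0.3500 + 5.400 = 5.750 atm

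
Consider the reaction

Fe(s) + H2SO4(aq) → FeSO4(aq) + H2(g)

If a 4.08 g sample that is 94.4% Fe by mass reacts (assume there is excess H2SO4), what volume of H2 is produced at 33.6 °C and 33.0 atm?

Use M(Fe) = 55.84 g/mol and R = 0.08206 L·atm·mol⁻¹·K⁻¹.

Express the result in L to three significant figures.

0.0526 L

mass of Fe = 4.08 × 94.4/100 = 3.852 g
n(Fe) = 3.852 / 55.84 = 0.06898 mol
n(H2) = (1/1) × 0.06898 = 0.06898 mol
V = nRT/P = 0.06898 × 0.08206 × 306.75 / 33.0 = 0.05262 L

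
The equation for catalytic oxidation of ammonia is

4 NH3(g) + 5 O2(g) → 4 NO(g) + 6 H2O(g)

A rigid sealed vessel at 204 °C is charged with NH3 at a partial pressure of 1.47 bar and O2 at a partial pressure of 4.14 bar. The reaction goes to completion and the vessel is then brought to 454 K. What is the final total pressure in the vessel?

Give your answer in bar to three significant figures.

5.69 bar

At constant V, partial pressures at 204 °C are proportional to moles, so apply stoichiometry directly to pressures.
P(O2) required for 1.47 bar of NH3 = (5/4) × 1.47 = 1.837 bar; available 4.14 bar, so NH3 is limiting.
P(O2) remaining = 4.14 − (5/4) × 1.47 = 2.302 bar
P(gaseous products) = (4+6)/4 × 1.47 = 3.675 bar
P_total at 204 °C = 2.302 + 3.675 = 5.977 bar
Scaling to 454 K: P = 5.977 × 454/477.15 = 5.687 bar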